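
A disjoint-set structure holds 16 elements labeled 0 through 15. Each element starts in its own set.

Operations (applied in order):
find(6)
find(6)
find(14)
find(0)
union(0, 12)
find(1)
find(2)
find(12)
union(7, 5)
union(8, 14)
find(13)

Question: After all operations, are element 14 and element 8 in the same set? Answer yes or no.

Answer: yes

Derivation:
Step 1: find(6) -> no change; set of 6 is {6}
Step 2: find(6) -> no change; set of 6 is {6}
Step 3: find(14) -> no change; set of 14 is {14}
Step 4: find(0) -> no change; set of 0 is {0}
Step 5: union(0, 12) -> merged; set of 0 now {0, 12}
Step 6: find(1) -> no change; set of 1 is {1}
Step 7: find(2) -> no change; set of 2 is {2}
Step 8: find(12) -> no change; set of 12 is {0, 12}
Step 9: union(7, 5) -> merged; set of 7 now {5, 7}
Step 10: union(8, 14) -> merged; set of 8 now {8, 14}
Step 11: find(13) -> no change; set of 13 is {13}
Set of 14: {8, 14}; 8 is a member.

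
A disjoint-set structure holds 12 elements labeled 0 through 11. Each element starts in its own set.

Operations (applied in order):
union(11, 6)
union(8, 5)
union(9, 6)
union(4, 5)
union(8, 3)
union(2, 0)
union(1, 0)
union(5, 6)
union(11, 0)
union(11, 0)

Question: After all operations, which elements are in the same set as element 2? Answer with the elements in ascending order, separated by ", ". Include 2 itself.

Step 1: union(11, 6) -> merged; set of 11 now {6, 11}
Step 2: union(8, 5) -> merged; set of 8 now {5, 8}
Step 3: union(9, 6) -> merged; set of 9 now {6, 9, 11}
Step 4: union(4, 5) -> merged; set of 4 now {4, 5, 8}
Step 5: union(8, 3) -> merged; set of 8 now {3, 4, 5, 8}
Step 6: union(2, 0) -> merged; set of 2 now {0, 2}
Step 7: union(1, 0) -> merged; set of 1 now {0, 1, 2}
Step 8: union(5, 6) -> merged; set of 5 now {3, 4, 5, 6, 8, 9, 11}
Step 9: union(11, 0) -> merged; set of 11 now {0, 1, 2, 3, 4, 5, 6, 8, 9, 11}
Step 10: union(11, 0) -> already same set; set of 11 now {0, 1, 2, 3, 4, 5, 6, 8, 9, 11}
Component of 2: {0, 1, 2, 3, 4, 5, 6, 8, 9, 11}

Answer: 0, 1, 2, 3, 4, 5, 6, 8, 9, 11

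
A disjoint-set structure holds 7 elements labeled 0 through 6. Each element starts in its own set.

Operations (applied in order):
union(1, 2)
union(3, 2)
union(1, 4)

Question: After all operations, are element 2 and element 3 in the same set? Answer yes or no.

Step 1: union(1, 2) -> merged; set of 1 now {1, 2}
Step 2: union(3, 2) -> merged; set of 3 now {1, 2, 3}
Step 3: union(1, 4) -> merged; set of 1 now {1, 2, 3, 4}
Set of 2: {1, 2, 3, 4}; 3 is a member.

Answer: yes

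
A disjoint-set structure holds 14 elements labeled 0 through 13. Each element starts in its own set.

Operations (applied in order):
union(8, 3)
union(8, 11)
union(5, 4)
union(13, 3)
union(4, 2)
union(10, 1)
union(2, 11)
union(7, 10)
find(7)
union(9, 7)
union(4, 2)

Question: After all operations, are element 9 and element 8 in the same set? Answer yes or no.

Step 1: union(8, 3) -> merged; set of 8 now {3, 8}
Step 2: union(8, 11) -> merged; set of 8 now {3, 8, 11}
Step 3: union(5, 4) -> merged; set of 5 now {4, 5}
Step 4: union(13, 3) -> merged; set of 13 now {3, 8, 11, 13}
Step 5: union(4, 2) -> merged; set of 4 now {2, 4, 5}
Step 6: union(10, 1) -> merged; set of 10 now {1, 10}
Step 7: union(2, 11) -> merged; set of 2 now {2, 3, 4, 5, 8, 11, 13}
Step 8: union(7, 10) -> merged; set of 7 now {1, 7, 10}
Step 9: find(7) -> no change; set of 7 is {1, 7, 10}
Step 10: union(9, 7) -> merged; set of 9 now {1, 7, 9, 10}
Step 11: union(4, 2) -> already same set; set of 4 now {2, 3, 4, 5, 8, 11, 13}
Set of 9: {1, 7, 9, 10}; 8 is not a member.

Answer: no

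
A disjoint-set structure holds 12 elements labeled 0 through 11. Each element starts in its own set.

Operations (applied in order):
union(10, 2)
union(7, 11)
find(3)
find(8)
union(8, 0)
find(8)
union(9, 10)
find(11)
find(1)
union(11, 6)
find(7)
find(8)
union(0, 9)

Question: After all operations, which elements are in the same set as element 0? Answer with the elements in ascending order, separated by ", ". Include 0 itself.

Step 1: union(10, 2) -> merged; set of 10 now {2, 10}
Step 2: union(7, 11) -> merged; set of 7 now {7, 11}
Step 3: find(3) -> no change; set of 3 is {3}
Step 4: find(8) -> no change; set of 8 is {8}
Step 5: union(8, 0) -> merged; set of 8 now {0, 8}
Step 6: find(8) -> no change; set of 8 is {0, 8}
Step 7: union(9, 10) -> merged; set of 9 now {2, 9, 10}
Step 8: find(11) -> no change; set of 11 is {7, 11}
Step 9: find(1) -> no change; set of 1 is {1}
Step 10: union(11, 6) -> merged; set of 11 now {6, 7, 11}
Step 11: find(7) -> no change; set of 7 is {6, 7, 11}
Step 12: find(8) -> no change; set of 8 is {0, 8}
Step 13: union(0, 9) -> merged; set of 0 now {0, 2, 8, 9, 10}
Component of 0: {0, 2, 8, 9, 10}

Answer: 0, 2, 8, 9, 10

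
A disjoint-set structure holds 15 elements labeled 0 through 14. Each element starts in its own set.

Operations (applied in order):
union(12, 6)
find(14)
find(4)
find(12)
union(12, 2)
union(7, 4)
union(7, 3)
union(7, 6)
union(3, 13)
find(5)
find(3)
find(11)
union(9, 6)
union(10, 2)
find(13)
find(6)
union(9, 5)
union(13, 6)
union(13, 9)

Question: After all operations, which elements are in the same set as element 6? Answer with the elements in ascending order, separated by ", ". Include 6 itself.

Step 1: union(12, 6) -> merged; set of 12 now {6, 12}
Step 2: find(14) -> no change; set of 14 is {14}
Step 3: find(4) -> no change; set of 4 is {4}
Step 4: find(12) -> no change; set of 12 is {6, 12}
Step 5: union(12, 2) -> merged; set of 12 now {2, 6, 12}
Step 6: union(7, 4) -> merged; set of 7 now {4, 7}
Step 7: union(7, 3) -> merged; set of 7 now {3, 4, 7}
Step 8: union(7, 6) -> merged; set of 7 now {2, 3, 4, 6, 7, 12}
Step 9: union(3, 13) -> merged; set of 3 now {2, 3, 4, 6, 7, 12, 13}
Step 10: find(5) -> no change; set of 5 is {5}
Step 11: find(3) -> no change; set of 3 is {2, 3, 4, 6, 7, 12, 13}
Step 12: find(11) -> no change; set of 11 is {11}
Step 13: union(9, 6) -> merged; set of 9 now {2, 3, 4, 6, 7, 9, 12, 13}
Step 14: union(10, 2) -> merged; set of 10 now {2, 3, 4, 6, 7, 9, 10, 12, 13}
Step 15: find(13) -> no change; set of 13 is {2, 3, 4, 6, 7, 9, 10, 12, 13}
Step 16: find(6) -> no change; set of 6 is {2, 3, 4, 6, 7, 9, 10, 12, 13}
Step 17: union(9, 5) -> merged; set of 9 now {2, 3, 4, 5, 6, 7, 9, 10, 12, 13}
Step 18: union(13, 6) -> already same set; set of 13 now {2, 3, 4, 5, 6, 7, 9, 10, 12, 13}
Step 19: union(13, 9) -> already same set; set of 13 now {2, 3, 4, 5, 6, 7, 9, 10, 12, 13}
Component of 6: {2, 3, 4, 5, 6, 7, 9, 10, 12, 13}

Answer: 2, 3, 4, 5, 6, 7, 9, 10, 12, 13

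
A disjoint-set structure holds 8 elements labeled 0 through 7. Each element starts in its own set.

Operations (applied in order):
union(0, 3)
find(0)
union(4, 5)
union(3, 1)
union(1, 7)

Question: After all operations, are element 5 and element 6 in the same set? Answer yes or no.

Answer: no

Derivation:
Step 1: union(0, 3) -> merged; set of 0 now {0, 3}
Step 2: find(0) -> no change; set of 0 is {0, 3}
Step 3: union(4, 5) -> merged; set of 4 now {4, 5}
Step 4: union(3, 1) -> merged; set of 3 now {0, 1, 3}
Step 5: union(1, 7) -> merged; set of 1 now {0, 1, 3, 7}
Set of 5: {4, 5}; 6 is not a member.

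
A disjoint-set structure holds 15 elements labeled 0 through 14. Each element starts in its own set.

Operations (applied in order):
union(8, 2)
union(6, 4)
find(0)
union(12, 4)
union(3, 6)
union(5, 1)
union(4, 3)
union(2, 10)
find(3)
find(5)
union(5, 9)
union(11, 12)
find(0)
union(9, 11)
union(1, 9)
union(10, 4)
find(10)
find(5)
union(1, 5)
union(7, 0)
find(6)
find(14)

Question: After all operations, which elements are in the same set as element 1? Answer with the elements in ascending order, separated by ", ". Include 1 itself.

Answer: 1, 2, 3, 4, 5, 6, 8, 9, 10, 11, 12

Derivation:
Step 1: union(8, 2) -> merged; set of 8 now {2, 8}
Step 2: union(6, 4) -> merged; set of 6 now {4, 6}
Step 3: find(0) -> no change; set of 0 is {0}
Step 4: union(12, 4) -> merged; set of 12 now {4, 6, 12}
Step 5: union(3, 6) -> merged; set of 3 now {3, 4, 6, 12}
Step 6: union(5, 1) -> merged; set of 5 now {1, 5}
Step 7: union(4, 3) -> already same set; set of 4 now {3, 4, 6, 12}
Step 8: union(2, 10) -> merged; set of 2 now {2, 8, 10}
Step 9: find(3) -> no change; set of 3 is {3, 4, 6, 12}
Step 10: find(5) -> no change; set of 5 is {1, 5}
Step 11: union(5, 9) -> merged; set of 5 now {1, 5, 9}
Step 12: union(11, 12) -> merged; set of 11 now {3, 4, 6, 11, 12}
Step 13: find(0) -> no change; set of 0 is {0}
Step 14: union(9, 11) -> merged; set of 9 now {1, 3, 4, 5, 6, 9, 11, 12}
Step 15: union(1, 9) -> already same set; set of 1 now {1, 3, 4, 5, 6, 9, 11, 12}
Step 16: union(10, 4) -> merged; set of 10 now {1, 2, 3, 4, 5, 6, 8, 9, 10, 11, 12}
Step 17: find(10) -> no change; set of 10 is {1, 2, 3, 4, 5, 6, 8, 9, 10, 11, 12}
Step 18: find(5) -> no change; set of 5 is {1, 2, 3, 4, 5, 6, 8, 9, 10, 11, 12}
Step 19: union(1, 5) -> already same set; set of 1 now {1, 2, 3, 4, 5, 6, 8, 9, 10, 11, 12}
Step 20: union(7, 0) -> merged; set of 7 now {0, 7}
Step 21: find(6) -> no change; set of 6 is {1, 2, 3, 4, 5, 6, 8, 9, 10, 11, 12}
Step 22: find(14) -> no change; set of 14 is {14}
Component of 1: {1, 2, 3, 4, 5, 6, 8, 9, 10, 11, 12}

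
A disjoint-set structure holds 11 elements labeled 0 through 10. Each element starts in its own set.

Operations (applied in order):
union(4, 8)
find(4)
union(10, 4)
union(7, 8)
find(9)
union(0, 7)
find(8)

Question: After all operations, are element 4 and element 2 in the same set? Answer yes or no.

Answer: no

Derivation:
Step 1: union(4, 8) -> merged; set of 4 now {4, 8}
Step 2: find(4) -> no change; set of 4 is {4, 8}
Step 3: union(10, 4) -> merged; set of 10 now {4, 8, 10}
Step 4: union(7, 8) -> merged; set of 7 now {4, 7, 8, 10}
Step 5: find(9) -> no change; set of 9 is {9}
Step 6: union(0, 7) -> merged; set of 0 now {0, 4, 7, 8, 10}
Step 7: find(8) -> no change; set of 8 is {0, 4, 7, 8, 10}
Set of 4: {0, 4, 7, 8, 10}; 2 is not a member.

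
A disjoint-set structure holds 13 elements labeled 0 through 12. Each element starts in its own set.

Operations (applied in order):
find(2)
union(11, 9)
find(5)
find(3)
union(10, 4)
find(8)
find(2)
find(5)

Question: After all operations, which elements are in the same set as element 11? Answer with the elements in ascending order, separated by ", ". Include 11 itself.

Answer: 9, 11

Derivation:
Step 1: find(2) -> no change; set of 2 is {2}
Step 2: union(11, 9) -> merged; set of 11 now {9, 11}
Step 3: find(5) -> no change; set of 5 is {5}
Step 4: find(3) -> no change; set of 3 is {3}
Step 5: union(10, 4) -> merged; set of 10 now {4, 10}
Step 6: find(8) -> no change; set of 8 is {8}
Step 7: find(2) -> no change; set of 2 is {2}
Step 8: find(5) -> no change; set of 5 is {5}
Component of 11: {9, 11}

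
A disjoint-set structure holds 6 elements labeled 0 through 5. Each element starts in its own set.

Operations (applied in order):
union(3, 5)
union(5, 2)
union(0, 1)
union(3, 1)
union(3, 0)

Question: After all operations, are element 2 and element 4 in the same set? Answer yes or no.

Step 1: union(3, 5) -> merged; set of 3 now {3, 5}
Step 2: union(5, 2) -> merged; set of 5 now {2, 3, 5}
Step 3: union(0, 1) -> merged; set of 0 now {0, 1}
Step 4: union(3, 1) -> merged; set of 3 now {0, 1, 2, 3, 5}
Step 5: union(3, 0) -> already same set; set of 3 now {0, 1, 2, 3, 5}
Set of 2: {0, 1, 2, 3, 5}; 4 is not a member.

Answer: no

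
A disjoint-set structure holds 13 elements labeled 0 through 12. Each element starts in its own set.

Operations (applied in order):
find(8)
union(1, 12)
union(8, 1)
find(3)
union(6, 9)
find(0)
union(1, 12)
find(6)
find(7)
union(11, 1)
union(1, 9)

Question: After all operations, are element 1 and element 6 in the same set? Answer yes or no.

Answer: yes

Derivation:
Step 1: find(8) -> no change; set of 8 is {8}
Step 2: union(1, 12) -> merged; set of 1 now {1, 12}
Step 3: union(8, 1) -> merged; set of 8 now {1, 8, 12}
Step 4: find(3) -> no change; set of 3 is {3}
Step 5: union(6, 9) -> merged; set of 6 now {6, 9}
Step 6: find(0) -> no change; set of 0 is {0}
Step 7: union(1, 12) -> already same set; set of 1 now {1, 8, 12}
Step 8: find(6) -> no change; set of 6 is {6, 9}
Step 9: find(7) -> no change; set of 7 is {7}
Step 10: union(11, 1) -> merged; set of 11 now {1, 8, 11, 12}
Step 11: union(1, 9) -> merged; set of 1 now {1, 6, 8, 9, 11, 12}
Set of 1: {1, 6, 8, 9, 11, 12}; 6 is a member.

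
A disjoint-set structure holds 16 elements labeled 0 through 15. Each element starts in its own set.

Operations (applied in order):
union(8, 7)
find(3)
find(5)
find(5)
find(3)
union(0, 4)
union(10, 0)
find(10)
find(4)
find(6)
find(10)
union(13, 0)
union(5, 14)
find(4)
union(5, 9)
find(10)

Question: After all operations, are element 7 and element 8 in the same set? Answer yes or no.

Answer: yes

Derivation:
Step 1: union(8, 7) -> merged; set of 8 now {7, 8}
Step 2: find(3) -> no change; set of 3 is {3}
Step 3: find(5) -> no change; set of 5 is {5}
Step 4: find(5) -> no change; set of 5 is {5}
Step 5: find(3) -> no change; set of 3 is {3}
Step 6: union(0, 4) -> merged; set of 0 now {0, 4}
Step 7: union(10, 0) -> merged; set of 10 now {0, 4, 10}
Step 8: find(10) -> no change; set of 10 is {0, 4, 10}
Step 9: find(4) -> no change; set of 4 is {0, 4, 10}
Step 10: find(6) -> no change; set of 6 is {6}
Step 11: find(10) -> no change; set of 10 is {0, 4, 10}
Step 12: union(13, 0) -> merged; set of 13 now {0, 4, 10, 13}
Step 13: union(5, 14) -> merged; set of 5 now {5, 14}
Step 14: find(4) -> no change; set of 4 is {0, 4, 10, 13}
Step 15: union(5, 9) -> merged; set of 5 now {5, 9, 14}
Step 16: find(10) -> no change; set of 10 is {0, 4, 10, 13}
Set of 7: {7, 8}; 8 is a member.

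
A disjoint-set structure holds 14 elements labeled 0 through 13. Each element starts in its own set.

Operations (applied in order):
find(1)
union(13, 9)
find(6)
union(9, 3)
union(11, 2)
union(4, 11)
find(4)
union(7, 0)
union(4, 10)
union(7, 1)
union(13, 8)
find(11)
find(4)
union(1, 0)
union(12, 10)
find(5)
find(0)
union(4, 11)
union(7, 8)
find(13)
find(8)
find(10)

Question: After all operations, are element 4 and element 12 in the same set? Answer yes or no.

Step 1: find(1) -> no change; set of 1 is {1}
Step 2: union(13, 9) -> merged; set of 13 now {9, 13}
Step 3: find(6) -> no change; set of 6 is {6}
Step 4: union(9, 3) -> merged; set of 9 now {3, 9, 13}
Step 5: union(11, 2) -> merged; set of 11 now {2, 11}
Step 6: union(4, 11) -> merged; set of 4 now {2, 4, 11}
Step 7: find(4) -> no change; set of 4 is {2, 4, 11}
Step 8: union(7, 0) -> merged; set of 7 now {0, 7}
Step 9: union(4, 10) -> merged; set of 4 now {2, 4, 10, 11}
Step 10: union(7, 1) -> merged; set of 7 now {0, 1, 7}
Step 11: union(13, 8) -> merged; set of 13 now {3, 8, 9, 13}
Step 12: find(11) -> no change; set of 11 is {2, 4, 10, 11}
Step 13: find(4) -> no change; set of 4 is {2, 4, 10, 11}
Step 14: union(1, 0) -> already same set; set of 1 now {0, 1, 7}
Step 15: union(12, 10) -> merged; set of 12 now {2, 4, 10, 11, 12}
Step 16: find(5) -> no change; set of 5 is {5}
Step 17: find(0) -> no change; set of 0 is {0, 1, 7}
Step 18: union(4, 11) -> already same set; set of 4 now {2, 4, 10, 11, 12}
Step 19: union(7, 8) -> merged; set of 7 now {0, 1, 3, 7, 8, 9, 13}
Step 20: find(13) -> no change; set of 13 is {0, 1, 3, 7, 8, 9, 13}
Step 21: find(8) -> no change; set of 8 is {0, 1, 3, 7, 8, 9, 13}
Step 22: find(10) -> no change; set of 10 is {2, 4, 10, 11, 12}
Set of 4: {2, 4, 10, 11, 12}; 12 is a member.

Answer: yes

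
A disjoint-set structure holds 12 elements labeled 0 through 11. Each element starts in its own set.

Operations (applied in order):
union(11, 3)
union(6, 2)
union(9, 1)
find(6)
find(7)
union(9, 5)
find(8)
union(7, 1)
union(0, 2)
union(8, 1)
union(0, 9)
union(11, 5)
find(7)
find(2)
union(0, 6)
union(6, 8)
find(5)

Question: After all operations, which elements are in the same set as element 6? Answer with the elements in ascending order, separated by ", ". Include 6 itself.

Step 1: union(11, 3) -> merged; set of 11 now {3, 11}
Step 2: union(6, 2) -> merged; set of 6 now {2, 6}
Step 3: union(9, 1) -> merged; set of 9 now {1, 9}
Step 4: find(6) -> no change; set of 6 is {2, 6}
Step 5: find(7) -> no change; set of 7 is {7}
Step 6: union(9, 5) -> merged; set of 9 now {1, 5, 9}
Step 7: find(8) -> no change; set of 8 is {8}
Step 8: union(7, 1) -> merged; set of 7 now {1, 5, 7, 9}
Step 9: union(0, 2) -> merged; set of 0 now {0, 2, 6}
Step 10: union(8, 1) -> merged; set of 8 now {1, 5, 7, 8, 9}
Step 11: union(0, 9) -> merged; set of 0 now {0, 1, 2, 5, 6, 7, 8, 9}
Step 12: union(11, 5) -> merged; set of 11 now {0, 1, 2, 3, 5, 6, 7, 8, 9, 11}
Step 13: find(7) -> no change; set of 7 is {0, 1, 2, 3, 5, 6, 7, 8, 9, 11}
Step 14: find(2) -> no change; set of 2 is {0, 1, 2, 3, 5, 6, 7, 8, 9, 11}
Step 15: union(0, 6) -> already same set; set of 0 now {0, 1, 2, 3, 5, 6, 7, 8, 9, 11}
Step 16: union(6, 8) -> already same set; set of 6 now {0, 1, 2, 3, 5, 6, 7, 8, 9, 11}
Step 17: find(5) -> no change; set of 5 is {0, 1, 2, 3, 5, 6, 7, 8, 9, 11}
Component of 6: {0, 1, 2, 3, 5, 6, 7, 8, 9, 11}

Answer: 0, 1, 2, 3, 5, 6, 7, 8, 9, 11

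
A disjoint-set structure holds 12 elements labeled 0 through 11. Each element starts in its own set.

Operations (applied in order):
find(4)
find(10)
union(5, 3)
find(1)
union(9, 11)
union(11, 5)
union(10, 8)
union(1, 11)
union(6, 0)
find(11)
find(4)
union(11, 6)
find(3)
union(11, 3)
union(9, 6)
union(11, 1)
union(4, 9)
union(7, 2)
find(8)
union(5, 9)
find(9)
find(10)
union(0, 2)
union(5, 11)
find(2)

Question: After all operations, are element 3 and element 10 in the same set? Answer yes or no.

Step 1: find(4) -> no change; set of 4 is {4}
Step 2: find(10) -> no change; set of 10 is {10}
Step 3: union(5, 3) -> merged; set of 5 now {3, 5}
Step 4: find(1) -> no change; set of 1 is {1}
Step 5: union(9, 11) -> merged; set of 9 now {9, 11}
Step 6: union(11, 5) -> merged; set of 11 now {3, 5, 9, 11}
Step 7: union(10, 8) -> merged; set of 10 now {8, 10}
Step 8: union(1, 11) -> merged; set of 1 now {1, 3, 5, 9, 11}
Step 9: union(6, 0) -> merged; set of 6 now {0, 6}
Step 10: find(11) -> no change; set of 11 is {1, 3, 5, 9, 11}
Step 11: find(4) -> no change; set of 4 is {4}
Step 12: union(11, 6) -> merged; set of 11 now {0, 1, 3, 5, 6, 9, 11}
Step 13: find(3) -> no change; set of 3 is {0, 1, 3, 5, 6, 9, 11}
Step 14: union(11, 3) -> already same set; set of 11 now {0, 1, 3, 5, 6, 9, 11}
Step 15: union(9, 6) -> already same set; set of 9 now {0, 1, 3, 5, 6, 9, 11}
Step 16: union(11, 1) -> already same set; set of 11 now {0, 1, 3, 5, 6, 9, 11}
Step 17: union(4, 9) -> merged; set of 4 now {0, 1, 3, 4, 5, 6, 9, 11}
Step 18: union(7, 2) -> merged; set of 7 now {2, 7}
Step 19: find(8) -> no change; set of 8 is {8, 10}
Step 20: union(5, 9) -> already same set; set of 5 now {0, 1, 3, 4, 5, 6, 9, 11}
Step 21: find(9) -> no change; set of 9 is {0, 1, 3, 4, 5, 6, 9, 11}
Step 22: find(10) -> no change; set of 10 is {8, 10}
Step 23: union(0, 2) -> merged; set of 0 now {0, 1, 2, 3, 4, 5, 6, 7, 9, 11}
Step 24: union(5, 11) -> already same set; set of 5 now {0, 1, 2, 3, 4, 5, 6, 7, 9, 11}
Step 25: find(2) -> no change; set of 2 is {0, 1, 2, 3, 4, 5, 6, 7, 9, 11}
Set of 3: {0, 1, 2, 3, 4, 5, 6, 7, 9, 11}; 10 is not a member.

Answer: no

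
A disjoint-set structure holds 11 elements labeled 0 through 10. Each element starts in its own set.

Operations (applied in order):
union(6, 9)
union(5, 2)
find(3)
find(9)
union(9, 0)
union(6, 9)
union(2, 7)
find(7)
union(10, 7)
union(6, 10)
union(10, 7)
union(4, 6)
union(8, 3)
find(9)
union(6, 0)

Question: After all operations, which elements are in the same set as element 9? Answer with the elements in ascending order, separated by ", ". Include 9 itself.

Step 1: union(6, 9) -> merged; set of 6 now {6, 9}
Step 2: union(5, 2) -> merged; set of 5 now {2, 5}
Step 3: find(3) -> no change; set of 3 is {3}
Step 4: find(9) -> no change; set of 9 is {6, 9}
Step 5: union(9, 0) -> merged; set of 9 now {0, 6, 9}
Step 6: union(6, 9) -> already same set; set of 6 now {0, 6, 9}
Step 7: union(2, 7) -> merged; set of 2 now {2, 5, 7}
Step 8: find(7) -> no change; set of 7 is {2, 5, 7}
Step 9: union(10, 7) -> merged; set of 10 now {2, 5, 7, 10}
Step 10: union(6, 10) -> merged; set of 6 now {0, 2, 5, 6, 7, 9, 10}
Step 11: union(10, 7) -> already same set; set of 10 now {0, 2, 5, 6, 7, 9, 10}
Step 12: union(4, 6) -> merged; set of 4 now {0, 2, 4, 5, 6, 7, 9, 10}
Step 13: union(8, 3) -> merged; set of 8 now {3, 8}
Step 14: find(9) -> no change; set of 9 is {0, 2, 4, 5, 6, 7, 9, 10}
Step 15: union(6, 0) -> already same set; set of 6 now {0, 2, 4, 5, 6, 7, 9, 10}
Component of 9: {0, 2, 4, 5, 6, 7, 9, 10}

Answer: 0, 2, 4, 5, 6, 7, 9, 10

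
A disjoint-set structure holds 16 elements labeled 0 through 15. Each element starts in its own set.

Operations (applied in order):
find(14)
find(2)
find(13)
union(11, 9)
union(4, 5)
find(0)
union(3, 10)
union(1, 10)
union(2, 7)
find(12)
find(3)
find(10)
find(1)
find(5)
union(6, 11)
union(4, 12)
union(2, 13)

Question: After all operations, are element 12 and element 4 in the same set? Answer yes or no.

Step 1: find(14) -> no change; set of 14 is {14}
Step 2: find(2) -> no change; set of 2 is {2}
Step 3: find(13) -> no change; set of 13 is {13}
Step 4: union(11, 9) -> merged; set of 11 now {9, 11}
Step 5: union(4, 5) -> merged; set of 4 now {4, 5}
Step 6: find(0) -> no change; set of 0 is {0}
Step 7: union(3, 10) -> merged; set of 3 now {3, 10}
Step 8: union(1, 10) -> merged; set of 1 now {1, 3, 10}
Step 9: union(2, 7) -> merged; set of 2 now {2, 7}
Step 10: find(12) -> no change; set of 12 is {12}
Step 11: find(3) -> no change; set of 3 is {1, 3, 10}
Step 12: find(10) -> no change; set of 10 is {1, 3, 10}
Step 13: find(1) -> no change; set of 1 is {1, 3, 10}
Step 14: find(5) -> no change; set of 5 is {4, 5}
Step 15: union(6, 11) -> merged; set of 6 now {6, 9, 11}
Step 16: union(4, 12) -> merged; set of 4 now {4, 5, 12}
Step 17: union(2, 13) -> merged; set of 2 now {2, 7, 13}
Set of 12: {4, 5, 12}; 4 is a member.

Answer: yes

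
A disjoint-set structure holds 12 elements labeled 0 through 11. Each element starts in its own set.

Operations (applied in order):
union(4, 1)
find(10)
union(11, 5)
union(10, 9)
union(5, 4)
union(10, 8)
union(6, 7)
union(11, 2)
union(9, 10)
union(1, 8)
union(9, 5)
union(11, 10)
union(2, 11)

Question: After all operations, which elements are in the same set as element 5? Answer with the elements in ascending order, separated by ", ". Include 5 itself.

Answer: 1, 2, 4, 5, 8, 9, 10, 11

Derivation:
Step 1: union(4, 1) -> merged; set of 4 now {1, 4}
Step 2: find(10) -> no change; set of 10 is {10}
Step 3: union(11, 5) -> merged; set of 11 now {5, 11}
Step 4: union(10, 9) -> merged; set of 10 now {9, 10}
Step 5: union(5, 4) -> merged; set of 5 now {1, 4, 5, 11}
Step 6: union(10, 8) -> merged; set of 10 now {8, 9, 10}
Step 7: union(6, 7) -> merged; set of 6 now {6, 7}
Step 8: union(11, 2) -> merged; set of 11 now {1, 2, 4, 5, 11}
Step 9: union(9, 10) -> already same set; set of 9 now {8, 9, 10}
Step 10: union(1, 8) -> merged; set of 1 now {1, 2, 4, 5, 8, 9, 10, 11}
Step 11: union(9, 5) -> already same set; set of 9 now {1, 2, 4, 5, 8, 9, 10, 11}
Step 12: union(11, 10) -> already same set; set of 11 now {1, 2, 4, 5, 8, 9, 10, 11}
Step 13: union(2, 11) -> already same set; set of 2 now {1, 2, 4, 5, 8, 9, 10, 11}
Component of 5: {1, 2, 4, 5, 8, 9, 10, 11}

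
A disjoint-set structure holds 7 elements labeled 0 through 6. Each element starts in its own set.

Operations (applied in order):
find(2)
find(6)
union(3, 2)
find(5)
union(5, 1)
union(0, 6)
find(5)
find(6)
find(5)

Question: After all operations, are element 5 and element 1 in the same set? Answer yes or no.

Answer: yes

Derivation:
Step 1: find(2) -> no change; set of 2 is {2}
Step 2: find(6) -> no change; set of 6 is {6}
Step 3: union(3, 2) -> merged; set of 3 now {2, 3}
Step 4: find(5) -> no change; set of 5 is {5}
Step 5: union(5, 1) -> merged; set of 5 now {1, 5}
Step 6: union(0, 6) -> merged; set of 0 now {0, 6}
Step 7: find(5) -> no change; set of 5 is {1, 5}
Step 8: find(6) -> no change; set of 6 is {0, 6}
Step 9: find(5) -> no change; set of 5 is {1, 5}
Set of 5: {1, 5}; 1 is a member.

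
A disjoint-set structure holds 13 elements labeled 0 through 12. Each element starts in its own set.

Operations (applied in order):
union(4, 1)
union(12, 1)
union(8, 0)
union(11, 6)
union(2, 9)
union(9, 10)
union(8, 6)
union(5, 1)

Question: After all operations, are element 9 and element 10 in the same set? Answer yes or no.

Step 1: union(4, 1) -> merged; set of 4 now {1, 4}
Step 2: union(12, 1) -> merged; set of 12 now {1, 4, 12}
Step 3: union(8, 0) -> merged; set of 8 now {0, 8}
Step 4: union(11, 6) -> merged; set of 11 now {6, 11}
Step 5: union(2, 9) -> merged; set of 2 now {2, 9}
Step 6: union(9, 10) -> merged; set of 9 now {2, 9, 10}
Step 7: union(8, 6) -> merged; set of 8 now {0, 6, 8, 11}
Step 8: union(5, 1) -> merged; set of 5 now {1, 4, 5, 12}
Set of 9: {2, 9, 10}; 10 is a member.

Answer: yes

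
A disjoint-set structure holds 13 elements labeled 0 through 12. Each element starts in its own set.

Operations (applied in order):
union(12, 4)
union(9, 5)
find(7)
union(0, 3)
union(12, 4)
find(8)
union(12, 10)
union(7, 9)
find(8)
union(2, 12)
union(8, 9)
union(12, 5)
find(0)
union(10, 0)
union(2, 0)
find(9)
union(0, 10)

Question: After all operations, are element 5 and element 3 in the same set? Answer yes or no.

Answer: yes

Derivation:
Step 1: union(12, 4) -> merged; set of 12 now {4, 12}
Step 2: union(9, 5) -> merged; set of 9 now {5, 9}
Step 3: find(7) -> no change; set of 7 is {7}
Step 4: union(0, 3) -> merged; set of 0 now {0, 3}
Step 5: union(12, 4) -> already same set; set of 12 now {4, 12}
Step 6: find(8) -> no change; set of 8 is {8}
Step 7: union(12, 10) -> merged; set of 12 now {4, 10, 12}
Step 8: union(7, 9) -> merged; set of 7 now {5, 7, 9}
Step 9: find(8) -> no change; set of 8 is {8}
Step 10: union(2, 12) -> merged; set of 2 now {2, 4, 10, 12}
Step 11: union(8, 9) -> merged; set of 8 now {5, 7, 8, 9}
Step 12: union(12, 5) -> merged; set of 12 now {2, 4, 5, 7, 8, 9, 10, 12}
Step 13: find(0) -> no change; set of 0 is {0, 3}
Step 14: union(10, 0) -> merged; set of 10 now {0, 2, 3, 4, 5, 7, 8, 9, 10, 12}
Step 15: union(2, 0) -> already same set; set of 2 now {0, 2, 3, 4, 5, 7, 8, 9, 10, 12}
Step 16: find(9) -> no change; set of 9 is {0, 2, 3, 4, 5, 7, 8, 9, 10, 12}
Step 17: union(0, 10) -> already same set; set of 0 now {0, 2, 3, 4, 5, 7, 8, 9, 10, 12}
Set of 5: {0, 2, 3, 4, 5, 7, 8, 9, 10, 12}; 3 is a member.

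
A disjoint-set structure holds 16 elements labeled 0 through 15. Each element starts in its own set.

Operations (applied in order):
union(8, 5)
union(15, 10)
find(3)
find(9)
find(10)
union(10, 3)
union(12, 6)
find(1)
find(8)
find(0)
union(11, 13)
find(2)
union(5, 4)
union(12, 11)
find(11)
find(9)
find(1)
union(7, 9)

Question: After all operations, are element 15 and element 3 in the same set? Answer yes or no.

Answer: yes

Derivation:
Step 1: union(8, 5) -> merged; set of 8 now {5, 8}
Step 2: union(15, 10) -> merged; set of 15 now {10, 15}
Step 3: find(3) -> no change; set of 3 is {3}
Step 4: find(9) -> no change; set of 9 is {9}
Step 5: find(10) -> no change; set of 10 is {10, 15}
Step 6: union(10, 3) -> merged; set of 10 now {3, 10, 15}
Step 7: union(12, 6) -> merged; set of 12 now {6, 12}
Step 8: find(1) -> no change; set of 1 is {1}
Step 9: find(8) -> no change; set of 8 is {5, 8}
Step 10: find(0) -> no change; set of 0 is {0}
Step 11: union(11, 13) -> merged; set of 11 now {11, 13}
Step 12: find(2) -> no change; set of 2 is {2}
Step 13: union(5, 4) -> merged; set of 5 now {4, 5, 8}
Step 14: union(12, 11) -> merged; set of 12 now {6, 11, 12, 13}
Step 15: find(11) -> no change; set of 11 is {6, 11, 12, 13}
Step 16: find(9) -> no change; set of 9 is {9}
Step 17: find(1) -> no change; set of 1 is {1}
Step 18: union(7, 9) -> merged; set of 7 now {7, 9}
Set of 15: {3, 10, 15}; 3 is a member.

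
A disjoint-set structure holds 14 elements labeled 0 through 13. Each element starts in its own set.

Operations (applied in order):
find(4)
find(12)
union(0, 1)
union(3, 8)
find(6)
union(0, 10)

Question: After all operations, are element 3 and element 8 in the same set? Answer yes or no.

Step 1: find(4) -> no change; set of 4 is {4}
Step 2: find(12) -> no change; set of 12 is {12}
Step 3: union(0, 1) -> merged; set of 0 now {0, 1}
Step 4: union(3, 8) -> merged; set of 3 now {3, 8}
Step 5: find(6) -> no change; set of 6 is {6}
Step 6: union(0, 10) -> merged; set of 0 now {0, 1, 10}
Set of 3: {3, 8}; 8 is a member.

Answer: yes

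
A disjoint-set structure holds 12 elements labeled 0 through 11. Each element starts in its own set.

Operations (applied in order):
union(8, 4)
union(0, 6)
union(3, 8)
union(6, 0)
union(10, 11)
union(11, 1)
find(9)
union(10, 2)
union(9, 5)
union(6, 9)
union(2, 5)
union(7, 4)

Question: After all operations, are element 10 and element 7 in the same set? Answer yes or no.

Step 1: union(8, 4) -> merged; set of 8 now {4, 8}
Step 2: union(0, 6) -> merged; set of 0 now {0, 6}
Step 3: union(3, 8) -> merged; set of 3 now {3, 4, 8}
Step 4: union(6, 0) -> already same set; set of 6 now {0, 6}
Step 5: union(10, 11) -> merged; set of 10 now {10, 11}
Step 6: union(11, 1) -> merged; set of 11 now {1, 10, 11}
Step 7: find(9) -> no change; set of 9 is {9}
Step 8: union(10, 2) -> merged; set of 10 now {1, 2, 10, 11}
Step 9: union(9, 5) -> merged; set of 9 now {5, 9}
Step 10: union(6, 9) -> merged; set of 6 now {0, 5, 6, 9}
Step 11: union(2, 5) -> merged; set of 2 now {0, 1, 2, 5, 6, 9, 10, 11}
Step 12: union(7, 4) -> merged; set of 7 now {3, 4, 7, 8}
Set of 10: {0, 1, 2, 5, 6, 9, 10, 11}; 7 is not a member.

Answer: no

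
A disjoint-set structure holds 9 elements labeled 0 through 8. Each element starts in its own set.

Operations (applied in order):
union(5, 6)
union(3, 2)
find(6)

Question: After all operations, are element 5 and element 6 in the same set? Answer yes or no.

Answer: yes

Derivation:
Step 1: union(5, 6) -> merged; set of 5 now {5, 6}
Step 2: union(3, 2) -> merged; set of 3 now {2, 3}
Step 3: find(6) -> no change; set of 6 is {5, 6}
Set of 5: {5, 6}; 6 is a member.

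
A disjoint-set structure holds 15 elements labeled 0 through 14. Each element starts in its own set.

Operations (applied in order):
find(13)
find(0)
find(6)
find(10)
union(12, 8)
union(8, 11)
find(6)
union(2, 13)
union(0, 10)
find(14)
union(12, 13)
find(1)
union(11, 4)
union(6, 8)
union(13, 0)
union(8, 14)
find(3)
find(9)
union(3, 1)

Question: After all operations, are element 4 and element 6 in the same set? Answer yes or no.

Step 1: find(13) -> no change; set of 13 is {13}
Step 2: find(0) -> no change; set of 0 is {0}
Step 3: find(6) -> no change; set of 6 is {6}
Step 4: find(10) -> no change; set of 10 is {10}
Step 5: union(12, 8) -> merged; set of 12 now {8, 12}
Step 6: union(8, 11) -> merged; set of 8 now {8, 11, 12}
Step 7: find(6) -> no change; set of 6 is {6}
Step 8: union(2, 13) -> merged; set of 2 now {2, 13}
Step 9: union(0, 10) -> merged; set of 0 now {0, 10}
Step 10: find(14) -> no change; set of 14 is {14}
Step 11: union(12, 13) -> merged; set of 12 now {2, 8, 11, 12, 13}
Step 12: find(1) -> no change; set of 1 is {1}
Step 13: union(11, 4) -> merged; set of 11 now {2, 4, 8, 11, 12, 13}
Step 14: union(6, 8) -> merged; set of 6 now {2, 4, 6, 8, 11, 12, 13}
Step 15: union(13, 0) -> merged; set of 13 now {0, 2, 4, 6, 8, 10, 11, 12, 13}
Step 16: union(8, 14) -> merged; set of 8 now {0, 2, 4, 6, 8, 10, 11, 12, 13, 14}
Step 17: find(3) -> no change; set of 3 is {3}
Step 18: find(9) -> no change; set of 9 is {9}
Step 19: union(3, 1) -> merged; set of 3 now {1, 3}
Set of 4: {0, 2, 4, 6, 8, 10, 11, 12, 13, 14}; 6 is a member.

Answer: yes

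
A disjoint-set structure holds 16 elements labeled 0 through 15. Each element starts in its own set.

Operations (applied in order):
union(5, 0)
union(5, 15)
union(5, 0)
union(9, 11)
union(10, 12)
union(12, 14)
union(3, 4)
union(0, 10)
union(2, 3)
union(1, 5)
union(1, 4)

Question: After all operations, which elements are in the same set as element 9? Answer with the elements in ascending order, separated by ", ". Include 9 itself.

Answer: 9, 11

Derivation:
Step 1: union(5, 0) -> merged; set of 5 now {0, 5}
Step 2: union(5, 15) -> merged; set of 5 now {0, 5, 15}
Step 3: union(5, 0) -> already same set; set of 5 now {0, 5, 15}
Step 4: union(9, 11) -> merged; set of 9 now {9, 11}
Step 5: union(10, 12) -> merged; set of 10 now {10, 12}
Step 6: union(12, 14) -> merged; set of 12 now {10, 12, 14}
Step 7: union(3, 4) -> merged; set of 3 now {3, 4}
Step 8: union(0, 10) -> merged; set of 0 now {0, 5, 10, 12, 14, 15}
Step 9: union(2, 3) -> merged; set of 2 now {2, 3, 4}
Step 10: union(1, 5) -> merged; set of 1 now {0, 1, 5, 10, 12, 14, 15}
Step 11: union(1, 4) -> merged; set of 1 now {0, 1, 2, 3, 4, 5, 10, 12, 14, 15}
Component of 9: {9, 11}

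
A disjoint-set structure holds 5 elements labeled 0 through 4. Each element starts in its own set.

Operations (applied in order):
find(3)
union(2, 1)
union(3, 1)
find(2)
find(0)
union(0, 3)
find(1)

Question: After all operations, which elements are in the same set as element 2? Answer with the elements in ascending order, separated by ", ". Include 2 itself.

Answer: 0, 1, 2, 3

Derivation:
Step 1: find(3) -> no change; set of 3 is {3}
Step 2: union(2, 1) -> merged; set of 2 now {1, 2}
Step 3: union(3, 1) -> merged; set of 3 now {1, 2, 3}
Step 4: find(2) -> no change; set of 2 is {1, 2, 3}
Step 5: find(0) -> no change; set of 0 is {0}
Step 6: union(0, 3) -> merged; set of 0 now {0, 1, 2, 3}
Step 7: find(1) -> no change; set of 1 is {0, 1, 2, 3}
Component of 2: {0, 1, 2, 3}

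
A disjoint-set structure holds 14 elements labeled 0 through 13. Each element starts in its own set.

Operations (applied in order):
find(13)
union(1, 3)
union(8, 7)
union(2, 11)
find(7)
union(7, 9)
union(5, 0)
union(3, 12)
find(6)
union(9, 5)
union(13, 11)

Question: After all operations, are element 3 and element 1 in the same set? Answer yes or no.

Step 1: find(13) -> no change; set of 13 is {13}
Step 2: union(1, 3) -> merged; set of 1 now {1, 3}
Step 3: union(8, 7) -> merged; set of 8 now {7, 8}
Step 4: union(2, 11) -> merged; set of 2 now {2, 11}
Step 5: find(7) -> no change; set of 7 is {7, 8}
Step 6: union(7, 9) -> merged; set of 7 now {7, 8, 9}
Step 7: union(5, 0) -> merged; set of 5 now {0, 5}
Step 8: union(3, 12) -> merged; set of 3 now {1, 3, 12}
Step 9: find(6) -> no change; set of 6 is {6}
Step 10: union(9, 5) -> merged; set of 9 now {0, 5, 7, 8, 9}
Step 11: union(13, 11) -> merged; set of 13 now {2, 11, 13}
Set of 3: {1, 3, 12}; 1 is a member.

Answer: yes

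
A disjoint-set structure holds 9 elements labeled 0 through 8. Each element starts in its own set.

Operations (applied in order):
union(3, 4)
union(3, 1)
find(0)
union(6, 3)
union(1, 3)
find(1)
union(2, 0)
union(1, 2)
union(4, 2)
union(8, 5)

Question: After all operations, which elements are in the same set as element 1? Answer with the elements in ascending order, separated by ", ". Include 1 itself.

Step 1: union(3, 4) -> merged; set of 3 now {3, 4}
Step 2: union(3, 1) -> merged; set of 3 now {1, 3, 4}
Step 3: find(0) -> no change; set of 0 is {0}
Step 4: union(6, 3) -> merged; set of 6 now {1, 3, 4, 6}
Step 5: union(1, 3) -> already same set; set of 1 now {1, 3, 4, 6}
Step 6: find(1) -> no change; set of 1 is {1, 3, 4, 6}
Step 7: union(2, 0) -> merged; set of 2 now {0, 2}
Step 8: union(1, 2) -> merged; set of 1 now {0, 1, 2, 3, 4, 6}
Step 9: union(4, 2) -> already same set; set of 4 now {0, 1, 2, 3, 4, 6}
Step 10: union(8, 5) -> merged; set of 8 now {5, 8}
Component of 1: {0, 1, 2, 3, 4, 6}

Answer: 0, 1, 2, 3, 4, 6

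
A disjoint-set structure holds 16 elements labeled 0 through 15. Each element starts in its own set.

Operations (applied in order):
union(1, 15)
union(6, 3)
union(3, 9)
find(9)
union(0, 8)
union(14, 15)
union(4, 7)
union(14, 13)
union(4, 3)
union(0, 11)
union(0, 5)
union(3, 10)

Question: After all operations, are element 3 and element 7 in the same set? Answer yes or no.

Answer: yes

Derivation:
Step 1: union(1, 15) -> merged; set of 1 now {1, 15}
Step 2: union(6, 3) -> merged; set of 6 now {3, 6}
Step 3: union(3, 9) -> merged; set of 3 now {3, 6, 9}
Step 4: find(9) -> no change; set of 9 is {3, 6, 9}
Step 5: union(0, 8) -> merged; set of 0 now {0, 8}
Step 6: union(14, 15) -> merged; set of 14 now {1, 14, 15}
Step 7: union(4, 7) -> merged; set of 4 now {4, 7}
Step 8: union(14, 13) -> merged; set of 14 now {1, 13, 14, 15}
Step 9: union(4, 3) -> merged; set of 4 now {3, 4, 6, 7, 9}
Step 10: union(0, 11) -> merged; set of 0 now {0, 8, 11}
Step 11: union(0, 5) -> merged; set of 0 now {0, 5, 8, 11}
Step 12: union(3, 10) -> merged; set of 3 now {3, 4, 6, 7, 9, 10}
Set of 3: {3, 4, 6, 7, 9, 10}; 7 is a member.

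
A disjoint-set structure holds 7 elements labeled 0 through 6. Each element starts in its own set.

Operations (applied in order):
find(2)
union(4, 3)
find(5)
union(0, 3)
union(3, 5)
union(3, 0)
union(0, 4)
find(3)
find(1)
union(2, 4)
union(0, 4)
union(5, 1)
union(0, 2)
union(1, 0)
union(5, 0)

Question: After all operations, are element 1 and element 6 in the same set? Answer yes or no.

Answer: no

Derivation:
Step 1: find(2) -> no change; set of 2 is {2}
Step 2: union(4, 3) -> merged; set of 4 now {3, 4}
Step 3: find(5) -> no change; set of 5 is {5}
Step 4: union(0, 3) -> merged; set of 0 now {0, 3, 4}
Step 5: union(3, 5) -> merged; set of 3 now {0, 3, 4, 5}
Step 6: union(3, 0) -> already same set; set of 3 now {0, 3, 4, 5}
Step 7: union(0, 4) -> already same set; set of 0 now {0, 3, 4, 5}
Step 8: find(3) -> no change; set of 3 is {0, 3, 4, 5}
Step 9: find(1) -> no change; set of 1 is {1}
Step 10: union(2, 4) -> merged; set of 2 now {0, 2, 3, 4, 5}
Step 11: union(0, 4) -> already same set; set of 0 now {0, 2, 3, 4, 5}
Step 12: union(5, 1) -> merged; set of 5 now {0, 1, 2, 3, 4, 5}
Step 13: union(0, 2) -> already same set; set of 0 now {0, 1, 2, 3, 4, 5}
Step 14: union(1, 0) -> already same set; set of 1 now {0, 1, 2, 3, 4, 5}
Step 15: union(5, 0) -> already same set; set of 5 now {0, 1, 2, 3, 4, 5}
Set of 1: {0, 1, 2, 3, 4, 5}; 6 is not a member.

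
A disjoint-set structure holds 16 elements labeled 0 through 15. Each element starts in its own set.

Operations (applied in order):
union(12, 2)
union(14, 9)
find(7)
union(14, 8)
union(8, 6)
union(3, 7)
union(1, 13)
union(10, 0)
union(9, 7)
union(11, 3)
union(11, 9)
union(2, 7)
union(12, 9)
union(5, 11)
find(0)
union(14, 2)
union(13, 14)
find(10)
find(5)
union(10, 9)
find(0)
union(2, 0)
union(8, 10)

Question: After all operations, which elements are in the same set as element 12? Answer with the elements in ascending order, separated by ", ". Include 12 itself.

Step 1: union(12, 2) -> merged; set of 12 now {2, 12}
Step 2: union(14, 9) -> merged; set of 14 now {9, 14}
Step 3: find(7) -> no change; set of 7 is {7}
Step 4: union(14, 8) -> merged; set of 14 now {8, 9, 14}
Step 5: union(8, 6) -> merged; set of 8 now {6, 8, 9, 14}
Step 6: union(3, 7) -> merged; set of 3 now {3, 7}
Step 7: union(1, 13) -> merged; set of 1 now {1, 13}
Step 8: union(10, 0) -> merged; set of 10 now {0, 10}
Step 9: union(9, 7) -> merged; set of 9 now {3, 6, 7, 8, 9, 14}
Step 10: union(11, 3) -> merged; set of 11 now {3, 6, 7, 8, 9, 11, 14}
Step 11: union(11, 9) -> already same set; set of 11 now {3, 6, 7, 8, 9, 11, 14}
Step 12: union(2, 7) -> merged; set of 2 now {2, 3, 6, 7, 8, 9, 11, 12, 14}
Step 13: union(12, 9) -> already same set; set of 12 now {2, 3, 6, 7, 8, 9, 11, 12, 14}
Step 14: union(5, 11) -> merged; set of 5 now {2, 3, 5, 6, 7, 8, 9, 11, 12, 14}
Step 15: find(0) -> no change; set of 0 is {0, 10}
Step 16: union(14, 2) -> already same set; set of 14 now {2, 3, 5, 6, 7, 8, 9, 11, 12, 14}
Step 17: union(13, 14) -> merged; set of 13 now {1, 2, 3, 5, 6, 7, 8, 9, 11, 12, 13, 14}
Step 18: find(10) -> no change; set of 10 is {0, 10}
Step 19: find(5) -> no change; set of 5 is {1, 2, 3, 5, 6, 7, 8, 9, 11, 12, 13, 14}
Step 20: union(10, 9) -> merged; set of 10 now {0, 1, 2, 3, 5, 6, 7, 8, 9, 10, 11, 12, 13, 14}
Step 21: find(0) -> no change; set of 0 is {0, 1, 2, 3, 5, 6, 7, 8, 9, 10, 11, 12, 13, 14}
Step 22: union(2, 0) -> already same set; set of 2 now {0, 1, 2, 3, 5, 6, 7, 8, 9, 10, 11, 12, 13, 14}
Step 23: union(8, 10) -> already same set; set of 8 now {0, 1, 2, 3, 5, 6, 7, 8, 9, 10, 11, 12, 13, 14}
Component of 12: {0, 1, 2, 3, 5, 6, 7, 8, 9, 10, 11, 12, 13, 14}

Answer: 0, 1, 2, 3, 5, 6, 7, 8, 9, 10, 11, 12, 13, 14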